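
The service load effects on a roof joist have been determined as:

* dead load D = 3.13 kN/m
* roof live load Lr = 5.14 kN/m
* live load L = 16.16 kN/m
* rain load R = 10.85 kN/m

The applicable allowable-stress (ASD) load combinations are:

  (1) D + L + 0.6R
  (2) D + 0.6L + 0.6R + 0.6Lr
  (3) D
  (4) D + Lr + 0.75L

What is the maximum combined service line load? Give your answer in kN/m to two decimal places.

25.80 kN/m

(1) 1.0(3.13) + 1.0(16.16) + 0.6(10.85) = 3.13 + 16.16 + 6.51 = 25.80
(2) 1.0(3.13) + 0.6(16.16) + 0.6(10.85) + 0.6(5.14) = 3.13 + 9.70 + 6.51 + 3.08 = 22.42
(3) 1.0(3.13) = 3.13
(4) 1.0(3.13) + 1.0(5.14) + 0.75(16.16) = 3.13 + 5.14 + 12.12 = 20.39
The controlling combination is 1, giving 25.80 kN/m.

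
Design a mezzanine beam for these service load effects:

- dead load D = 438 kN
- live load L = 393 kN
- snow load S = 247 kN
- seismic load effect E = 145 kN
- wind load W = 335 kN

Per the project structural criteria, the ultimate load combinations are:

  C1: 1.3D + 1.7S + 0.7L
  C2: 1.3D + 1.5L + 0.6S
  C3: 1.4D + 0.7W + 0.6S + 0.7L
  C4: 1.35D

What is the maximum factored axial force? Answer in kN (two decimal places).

C1: 1.3(438) + 1.7(247) + 0.7(393) = 569.40 + 419.90 + 275.10 = 1264.40
C2: 1.3(438) + 1.5(393) + 0.6(247) = 569.40 + 589.50 + 148.20 = 1307.10
C3: 1.4(438) + 0.7(335) + 0.6(247) + 0.7(393) = 613.20 + 234.50 + 148.20 + 275.10 = 1271.00
C4: 1.35(438) = 591.30
The controlling combination is 2, giving 1307.10 kN.

1307.10 kN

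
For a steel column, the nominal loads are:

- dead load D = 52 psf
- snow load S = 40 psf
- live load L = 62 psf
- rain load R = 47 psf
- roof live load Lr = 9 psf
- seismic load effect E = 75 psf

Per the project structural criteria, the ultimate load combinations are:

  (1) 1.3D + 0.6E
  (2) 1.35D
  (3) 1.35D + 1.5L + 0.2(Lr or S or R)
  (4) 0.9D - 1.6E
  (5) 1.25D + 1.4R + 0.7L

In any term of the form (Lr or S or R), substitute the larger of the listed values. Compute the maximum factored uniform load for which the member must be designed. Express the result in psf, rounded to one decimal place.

(Lr or S or R) → R = 47 psf.
(1) 1.3(52) + 0.6(75) = 112.6
(2) 1.35(52) = 70.2
(3) 1.35(52) + 1.5(62) + 0.2(47) = 172.6
(4) 0.9(52) - 1.6(75) = -73.2
(5) 1.25(52) + 1.4(47) + 0.7(62) = 174.2
Combination 5 governs: q_u = 174.2 psf.

174.2 psf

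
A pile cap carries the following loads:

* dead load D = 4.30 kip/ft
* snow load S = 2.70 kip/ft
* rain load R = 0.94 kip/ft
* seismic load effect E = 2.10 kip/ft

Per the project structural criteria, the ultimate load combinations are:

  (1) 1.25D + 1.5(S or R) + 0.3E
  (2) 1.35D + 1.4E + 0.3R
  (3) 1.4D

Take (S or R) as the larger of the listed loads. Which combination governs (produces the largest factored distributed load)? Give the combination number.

(S or R) → S = 2.70 kip/ft.
(1) 1.25(4.30) + 1.5(2.70) + 0.3(2.10) = 5.38 + 4.05 + 0.63 = 10.06
(2) 1.35(4.30) + 1.4(2.10) + 0.3(0.94) = 5.81 + 2.94 + 0.28 = 9.03
(3) 1.4(4.30) = 6.02
The largest value is 10.06 kip/ft from combination 1.

Combination 1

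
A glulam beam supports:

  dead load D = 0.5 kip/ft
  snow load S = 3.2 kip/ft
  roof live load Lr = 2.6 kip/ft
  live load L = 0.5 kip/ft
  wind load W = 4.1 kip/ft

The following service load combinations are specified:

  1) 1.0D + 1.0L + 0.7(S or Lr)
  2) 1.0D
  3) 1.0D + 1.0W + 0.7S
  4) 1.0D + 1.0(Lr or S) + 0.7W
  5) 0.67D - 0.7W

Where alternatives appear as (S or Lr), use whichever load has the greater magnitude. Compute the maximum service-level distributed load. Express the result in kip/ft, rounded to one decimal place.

(S or Lr) → S = 3.2 kip/ft; (Lr or S) → S = 3.2 kip/ft.
1) 1.0(0.5) + 1.0(0.5) + 0.7(3.2) = 3.2
2) 1.0(0.5) = 0.5
3) 1.0(0.5) + 1.0(4.1) + 0.7(3.2) = 6.8
4) 1.0(0.5) + 1.0(3.2) + 0.7(4.1) = 6.6
5) 0.67(0.5) - 0.7(4.1) = -2.5
Combination 3 governs: w = 6.8 kip/ft.

6.8 kip/ft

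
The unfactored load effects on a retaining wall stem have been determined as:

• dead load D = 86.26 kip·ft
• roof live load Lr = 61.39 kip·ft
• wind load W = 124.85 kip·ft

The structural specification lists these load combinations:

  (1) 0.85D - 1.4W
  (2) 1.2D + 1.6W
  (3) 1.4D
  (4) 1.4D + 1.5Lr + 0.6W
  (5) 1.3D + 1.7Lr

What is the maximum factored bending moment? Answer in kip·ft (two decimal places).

(1) 0.85(86.26) - 1.4(124.85) = -101.47
(2) 1.2(86.26) + 1.6(124.85) = 303.27
(3) 1.4(86.26) = 120.76
(4) 1.4(86.26) + 1.5(61.39) + 0.6(124.85) = 287.76
(5) 1.3(86.26) + 1.7(61.39) = 216.50
The controlling combination is 2, giving 303.27 kip·ft.

303.27 kip·ft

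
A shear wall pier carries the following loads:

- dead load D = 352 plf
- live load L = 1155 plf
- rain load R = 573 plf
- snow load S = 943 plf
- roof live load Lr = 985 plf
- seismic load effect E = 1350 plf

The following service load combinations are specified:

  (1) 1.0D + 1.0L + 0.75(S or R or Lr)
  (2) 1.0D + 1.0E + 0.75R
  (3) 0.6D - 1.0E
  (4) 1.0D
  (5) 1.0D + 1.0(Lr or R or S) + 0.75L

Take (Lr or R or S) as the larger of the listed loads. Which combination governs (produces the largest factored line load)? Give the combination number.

(S or R or Lr) → Lr = 985 plf; (Lr or R or S) → Lr = 985 plf.
(1) 1.0(352) + 1.0(1155) + 0.75(985) = 352.0 + 1155.0 + 738.8 = 2245.8
(2) 1.0(352) + 1.0(1350) + 0.75(573) = 352.0 + 1350.0 + 429.8 = 2131.8
(3) 0.6(352) - 1.0(1350) = 211.2 - 1350.0 = -1138.8
(4) 1.0(352) = 352.0
(5) 1.0(352) + 1.0(985) + 0.75(1155) = 352.0 + 985.0 + 866.3 = 2203.3
The largest value is 2245.8 plf from combination 1.

Combination 1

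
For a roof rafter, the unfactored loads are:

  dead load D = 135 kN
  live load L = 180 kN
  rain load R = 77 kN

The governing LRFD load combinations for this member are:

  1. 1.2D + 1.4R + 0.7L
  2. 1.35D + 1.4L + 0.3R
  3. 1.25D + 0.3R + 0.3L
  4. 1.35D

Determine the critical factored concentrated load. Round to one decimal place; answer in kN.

457.4 kN

1. 1.2(135) + 1.4(77) + 0.7(180) = 162.0 + 107.8 + 126.0 = 395.8
2. 1.35(135) + 1.4(180) + 0.3(77) = 182.3 + 252.0 + 23.1 = 457.4
3. 1.25(135) + 0.3(77) + 0.3(180) = 168.8 + 23.1 + 54.0 = 245.9
4. 1.35(135) = 182.3
Combination 2 governs: P_u = 457.4 kN.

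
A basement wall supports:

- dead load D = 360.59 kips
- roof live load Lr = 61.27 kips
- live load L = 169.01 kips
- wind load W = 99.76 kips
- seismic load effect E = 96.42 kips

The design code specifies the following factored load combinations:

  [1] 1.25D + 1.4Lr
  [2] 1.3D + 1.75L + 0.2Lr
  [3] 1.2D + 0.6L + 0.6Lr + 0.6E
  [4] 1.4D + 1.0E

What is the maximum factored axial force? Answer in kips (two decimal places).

776.79 kips

[1] 1.25(360.59) + 1.4(61.27) = 450.74 + 85.78 = 536.52
[2] 1.3(360.59) + 1.75(169.01) + 0.2(61.27) = 468.77 + 295.77 + 12.25 = 776.79
[3] 1.2(360.59) + 0.6(169.01) + 0.6(61.27) + 0.6(96.42) = 432.71 + 101.41 + 36.76 + 57.85 = 628.73
[4] 1.4(360.59) + 1.0(96.42) = 504.83 + 96.42 = 601.25
The controlling combination is 2, giving 776.79 kips.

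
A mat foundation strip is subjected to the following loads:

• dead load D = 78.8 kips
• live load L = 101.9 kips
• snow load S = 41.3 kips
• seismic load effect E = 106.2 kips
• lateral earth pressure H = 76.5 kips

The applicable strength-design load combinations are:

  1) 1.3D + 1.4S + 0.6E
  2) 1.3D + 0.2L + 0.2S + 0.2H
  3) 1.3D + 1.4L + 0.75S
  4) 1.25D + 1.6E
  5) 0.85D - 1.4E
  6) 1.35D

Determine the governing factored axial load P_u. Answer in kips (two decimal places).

1) 1.3(78.8) + 1.4(41.3) + 0.6(106.2) = 102.44 + 57.82 + 63.72 = 223.98
2) 1.3(78.8) + 0.2(101.9) + 0.2(41.3) + 0.2(76.5) = 102.44 + 20.38 + 8.26 + 15.30 = 146.38
3) 1.3(78.8) + 1.4(101.9) + 0.75(41.3) = 102.44 + 142.66 + 30.98 = 276.08
4) 1.25(78.8) + 1.6(106.2) = 98.50 + 169.92 = 268.42
5) 0.85(78.8) - 1.4(106.2) = 66.98 - 148.68 = -81.70
6) 1.35(78.8) = 106.38
Combination 3 governs: P_u = 276.08 kips.

276.08 kips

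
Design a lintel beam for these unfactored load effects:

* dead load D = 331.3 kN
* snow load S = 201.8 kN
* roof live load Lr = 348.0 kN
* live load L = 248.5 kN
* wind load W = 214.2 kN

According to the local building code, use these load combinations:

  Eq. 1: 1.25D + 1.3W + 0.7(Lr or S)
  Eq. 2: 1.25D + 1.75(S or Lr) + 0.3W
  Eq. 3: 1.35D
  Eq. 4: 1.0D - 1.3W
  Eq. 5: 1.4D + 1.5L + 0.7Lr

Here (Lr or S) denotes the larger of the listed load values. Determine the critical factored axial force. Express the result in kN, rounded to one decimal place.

(Lr or S) → Lr = 348.0 kN; (S or Lr) → Lr = 348.0 kN.
Eq. 1: 1.25(331.3) + 1.3(214.2) + 0.7(348.0) = 936.2
Eq. 2: 1.25(331.3) + 1.75(348.0) + 0.3(214.2) = 1087.4
Eq. 3: 1.35(331.3) = 447.3
Eq. 4: 1.0(331.3) - 1.3(214.2) = 52.8
Eq. 5: 1.4(331.3) + 1.5(248.5) + 0.7(348.0) = 1080.2
The controlling combination is 2, giving 1087.4 kN.

1087.4 kN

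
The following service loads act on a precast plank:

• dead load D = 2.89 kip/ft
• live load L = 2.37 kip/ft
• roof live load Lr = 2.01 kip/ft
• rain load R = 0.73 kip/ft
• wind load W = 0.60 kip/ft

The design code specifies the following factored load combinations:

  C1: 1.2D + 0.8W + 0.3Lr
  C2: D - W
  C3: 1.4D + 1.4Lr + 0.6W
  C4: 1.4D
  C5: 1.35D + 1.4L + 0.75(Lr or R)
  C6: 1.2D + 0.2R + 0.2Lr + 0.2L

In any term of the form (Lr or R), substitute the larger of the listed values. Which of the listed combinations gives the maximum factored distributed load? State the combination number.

Combination 5

(Lr or R) → Lr = 2.01 kip/ft.
C1: 1.2(2.89) + 0.8(0.60) + 0.3(2.01) = 3.47 + 0.48 + 0.60 = 4.55
C2: 1.0(2.89) - 1.0(0.60) = 2.89 - 0.60 = 2.29
C3: 1.4(2.89) + 1.4(2.01) + 0.6(0.60) = 4.05 + 2.81 + 0.36 = 7.22
C4: 1.4(2.89) = 4.05
C5: 1.35(2.89) + 1.4(2.37) + 0.75(2.01) = 3.90 + 3.32 + 1.51 = 8.73
C6: 1.2(2.89) + 0.2(0.73) + 0.2(2.01) + 0.2(2.37) = 3.47 + 0.15 + 0.40 + 0.47 = 4.49
The largest value is 8.73 kip/ft from combination 5.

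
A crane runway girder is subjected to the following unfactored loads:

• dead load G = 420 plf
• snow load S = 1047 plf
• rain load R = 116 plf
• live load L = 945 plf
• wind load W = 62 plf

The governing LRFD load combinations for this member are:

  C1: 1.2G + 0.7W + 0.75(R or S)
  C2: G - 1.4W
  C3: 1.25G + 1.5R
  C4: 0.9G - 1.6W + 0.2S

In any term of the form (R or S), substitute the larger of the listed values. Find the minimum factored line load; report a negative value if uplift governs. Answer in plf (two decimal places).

(R or S) → S = 1047 plf.
C1: 1.2(420) + 0.7(62) + 0.75(1047) = 504.00 + 43.40 + 785.25 = 1332.65
C2: 1.0(420) - 1.4(62) = 420.00 - 86.80 = 333.20
C3: 1.25(420) + 1.5(116) = 525.00 + 174.00 = 699.00
C4: 0.9(420) - 1.6(62) + 0.2(1047) = 378.00 - 99.20 + 209.40 = 488.20
Combination 2 gives the minimum: 333.20 plf.

333.20 plf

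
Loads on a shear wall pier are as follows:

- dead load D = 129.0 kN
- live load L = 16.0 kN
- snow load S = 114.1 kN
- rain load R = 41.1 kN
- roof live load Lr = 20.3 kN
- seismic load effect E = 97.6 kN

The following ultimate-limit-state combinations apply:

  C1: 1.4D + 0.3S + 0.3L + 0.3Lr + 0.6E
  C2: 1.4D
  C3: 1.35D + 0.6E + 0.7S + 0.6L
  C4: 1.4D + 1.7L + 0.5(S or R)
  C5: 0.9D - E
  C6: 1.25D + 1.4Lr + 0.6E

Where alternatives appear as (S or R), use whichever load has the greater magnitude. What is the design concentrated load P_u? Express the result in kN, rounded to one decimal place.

322.2 kN

(S or R) → S = 114.1 kN.
C1: 1.4(129.0) + 0.3(114.1) + 0.3(16.0) + 0.3(20.3) + 0.6(97.6) = 180.6 + 34.2 + 4.8 + 6.1 + 58.6 = 284.3
C2: 1.4(129.0) = 180.6
C3: 1.35(129.0) + 0.6(97.6) + 0.7(114.1) + 0.6(16.0) = 322.2
C4: 1.4(129.0) + 1.7(16.0) + 0.5(114.1) = 180.6 + 27.2 + 57.1 = 264.9
C5: 0.9(129.0) - 1.0(97.6) = 116.1 - 97.6 = 18.5
C6: 1.25(129.0) + 1.4(20.3) + 0.6(97.6) = 248.2
Maximum is from combination 3.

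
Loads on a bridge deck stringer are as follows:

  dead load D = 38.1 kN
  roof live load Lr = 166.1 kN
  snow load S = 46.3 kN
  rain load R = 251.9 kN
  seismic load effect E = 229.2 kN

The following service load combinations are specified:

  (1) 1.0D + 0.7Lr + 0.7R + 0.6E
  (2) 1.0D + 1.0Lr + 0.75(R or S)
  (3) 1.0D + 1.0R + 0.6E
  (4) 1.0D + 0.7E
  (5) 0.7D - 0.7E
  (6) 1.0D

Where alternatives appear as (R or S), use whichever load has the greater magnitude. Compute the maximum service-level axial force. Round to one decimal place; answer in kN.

(R or S) → R = 251.9 kN.
(1) 1.0(38.1) + 0.7(166.1) + 0.7(251.9) + 0.6(229.2) = 38.1 + 116.3 + 176.3 + 137.5 = 468.2
(2) 1.0(38.1) + 1.0(166.1) + 0.75(251.9) = 38.1 + 166.1 + 188.9 = 393.1
(3) 1.0(38.1) + 1.0(251.9) + 0.6(229.2) = 38.1 + 251.9 + 137.5 = 427.5
(4) 1.0(38.1) + 0.7(229.2) = 38.1 + 160.4 = 198.5
(5) 0.7(38.1) - 0.7(229.2) = -133.8
(6) 1.0(38.1) = 38.1
The controlling combination is 1, giving 468.2 kN.

468.2 kN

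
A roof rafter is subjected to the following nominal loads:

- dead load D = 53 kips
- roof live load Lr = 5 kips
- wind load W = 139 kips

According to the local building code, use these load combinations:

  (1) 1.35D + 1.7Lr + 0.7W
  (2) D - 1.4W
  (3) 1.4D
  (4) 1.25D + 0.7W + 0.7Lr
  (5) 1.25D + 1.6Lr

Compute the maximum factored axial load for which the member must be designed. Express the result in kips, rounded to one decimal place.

177.4 kips

(1) 1.35(53) + 1.7(5) + 0.7(139) = 71.6 + 8.5 + 97.3 = 177.4
(2) 1.0(53) - 1.4(139) = 53.0 - 194.6 = -141.6
(3) 1.4(53) = 74.2
(4) 1.25(53) + 0.7(139) + 0.7(5) = 66.3 + 97.3 + 3.5 = 167.1
(5) 1.25(53) + 1.6(5) = 66.3 + 8.0 = 74.3
Combination 1 governs: P_u = 177.4 kips.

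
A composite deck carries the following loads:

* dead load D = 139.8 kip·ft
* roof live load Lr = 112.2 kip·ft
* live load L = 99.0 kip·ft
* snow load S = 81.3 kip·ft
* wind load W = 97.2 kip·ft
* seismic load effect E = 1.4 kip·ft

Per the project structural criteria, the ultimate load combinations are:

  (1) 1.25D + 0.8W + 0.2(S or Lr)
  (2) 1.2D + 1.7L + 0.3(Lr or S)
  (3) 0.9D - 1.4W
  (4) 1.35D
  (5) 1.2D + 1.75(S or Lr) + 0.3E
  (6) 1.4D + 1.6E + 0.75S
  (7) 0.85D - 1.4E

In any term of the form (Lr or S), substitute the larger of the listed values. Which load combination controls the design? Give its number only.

Combination 2

(S or Lr) → Lr = 112.2 kip·ft; (Lr or S) → Lr = 112.2 kip·ft.
(1) 1.25(139.8) + 0.8(97.2) + 0.2(112.2) = 174.75 + 77.76 + 22.44 = 274.95
(2) 1.2(139.8) + 1.7(99.0) + 0.3(112.2) = 167.76 + 168.30 + 33.66 = 369.72
(3) 0.9(139.8) - 1.4(97.2) = 125.82 - 136.08 = -10.26
(4) 1.35(139.8) = 188.73
(5) 1.2(139.8) + 1.75(112.2) + 0.3(1.4) = 167.76 + 196.35 + 0.42 = 364.53
(6) 1.4(139.8) + 1.6(1.4) + 0.75(81.3) = 195.72 + 2.24 + 60.98 = 258.94
(7) 0.85(139.8) - 1.4(1.4) = 118.83 - 1.96 = 116.87
The largest value is 369.72 kip·ft from combination 2.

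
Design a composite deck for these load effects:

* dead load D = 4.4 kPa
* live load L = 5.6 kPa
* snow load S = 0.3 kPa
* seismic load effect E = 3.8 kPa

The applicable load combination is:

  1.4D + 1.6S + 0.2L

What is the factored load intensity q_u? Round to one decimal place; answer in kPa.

1.4(4.4) + 1.6(0.3) + 0.2(5.6) = 6.2 + 0.5 + 1.1 = 7.8
q_u = 7.8 kPa.

7.8 kPa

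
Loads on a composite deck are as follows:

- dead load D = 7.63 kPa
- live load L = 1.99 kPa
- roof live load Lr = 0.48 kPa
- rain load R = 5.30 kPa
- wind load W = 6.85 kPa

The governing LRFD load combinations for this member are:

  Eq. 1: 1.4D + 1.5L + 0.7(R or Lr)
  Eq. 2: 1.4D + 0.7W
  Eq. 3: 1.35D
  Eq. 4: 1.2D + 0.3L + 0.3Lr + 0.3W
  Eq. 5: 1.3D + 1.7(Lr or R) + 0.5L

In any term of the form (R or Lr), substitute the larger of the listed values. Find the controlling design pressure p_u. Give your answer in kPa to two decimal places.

(R or Lr) → R = 5.30 kPa; (Lr or R) → R = 5.30 kPa.
Eq. 1: 1.4(7.63) + 1.5(1.99) + 0.7(5.30) = 10.68 + 2.99 + 3.71 = 17.38
Eq. 2: 1.4(7.63) + 0.7(6.85) = 10.68 + 4.80 = 15.48
Eq. 3: 1.35(7.63) = 10.30
Eq. 4: 1.2(7.63) + 0.3(1.99) + 0.3(0.48) + 0.3(6.85) = 11.95
Eq. 5: 1.3(7.63) + 1.7(5.30) + 0.5(1.99) = 19.92
Maximum is from combination 5.

19.92 kPa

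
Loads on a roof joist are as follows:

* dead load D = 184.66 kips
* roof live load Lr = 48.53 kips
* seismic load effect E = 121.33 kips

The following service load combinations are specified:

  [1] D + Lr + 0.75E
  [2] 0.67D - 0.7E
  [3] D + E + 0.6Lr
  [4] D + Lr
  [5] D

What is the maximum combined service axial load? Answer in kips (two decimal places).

335.11 kips

[1] 1.0(184.66) + 1.0(48.53) + 0.75(121.33) = 184.66 + 48.53 + 91.00 = 324.19
[2] 0.67(184.66) - 0.7(121.33) = 123.72 - 84.93 = 38.79
[3] 1.0(184.66) + 1.0(121.33) + 0.6(48.53) = 184.66 + 121.33 + 29.12 = 335.11
[4] 1.0(184.66) + 1.0(48.53) = 184.66 + 48.53 = 233.19
[5] 1.0(184.66) = 184.66
The controlling combination is 3, giving 335.11 kips.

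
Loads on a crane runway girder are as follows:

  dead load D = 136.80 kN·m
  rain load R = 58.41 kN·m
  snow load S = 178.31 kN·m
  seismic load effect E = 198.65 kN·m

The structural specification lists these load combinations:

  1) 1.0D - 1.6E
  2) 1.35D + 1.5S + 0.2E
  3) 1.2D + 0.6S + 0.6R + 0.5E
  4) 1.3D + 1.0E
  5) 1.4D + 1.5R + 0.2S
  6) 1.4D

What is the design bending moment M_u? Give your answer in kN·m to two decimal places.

1) 1.0(136.80) - 1.6(198.65) = -181.04
2) 1.35(136.80) + 1.5(178.31) + 0.2(198.65) = 491.88
3) 1.2(136.80) + 0.6(178.31) + 0.6(58.41) + 0.5(198.65) = 405.52
4) 1.3(136.80) + 1.0(198.65) = 376.49
5) 1.4(136.80) + 1.5(58.41) + 0.2(178.31) = 314.80
6) 1.4(136.80) = 191.52
The controlling combination is 2, giving 491.88 kN·m.

491.88 kN·m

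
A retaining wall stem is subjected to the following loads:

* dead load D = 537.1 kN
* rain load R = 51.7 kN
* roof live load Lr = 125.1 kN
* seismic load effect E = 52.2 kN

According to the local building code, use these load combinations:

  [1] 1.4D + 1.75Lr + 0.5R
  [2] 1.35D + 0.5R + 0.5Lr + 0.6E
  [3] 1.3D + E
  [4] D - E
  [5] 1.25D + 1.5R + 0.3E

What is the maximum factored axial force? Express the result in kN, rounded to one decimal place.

[1] 1.4(537.1) + 1.75(125.1) + 0.5(51.7) = 751.9 + 218.9 + 25.9 = 996.7
[2] 1.35(537.1) + 0.5(51.7) + 0.5(125.1) + 0.6(52.2) = 844.8
[3] 1.3(537.1) + 1.0(52.2) = 698.2 + 52.2 = 750.4
[4] 1.0(537.1) - 1.0(52.2) = 537.1 - 52.2 = 484.9
[5] 1.25(537.1) + 1.5(51.7) + 0.3(52.2) = 764.6
Maximum is from combination 1.

996.7 kN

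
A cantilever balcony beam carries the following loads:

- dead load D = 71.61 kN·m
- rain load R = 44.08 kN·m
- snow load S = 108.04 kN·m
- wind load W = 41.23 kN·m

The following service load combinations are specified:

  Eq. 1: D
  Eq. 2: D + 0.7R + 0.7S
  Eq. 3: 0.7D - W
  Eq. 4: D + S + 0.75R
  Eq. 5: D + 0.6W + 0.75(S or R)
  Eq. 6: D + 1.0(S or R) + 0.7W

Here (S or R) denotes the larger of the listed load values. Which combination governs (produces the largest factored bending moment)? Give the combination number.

Combination 4

(S or R) → S = 108.04 kN·m.
Eq. 1: 1.0(71.61) = 71.61
Eq. 2: 1.0(71.61) + 0.7(44.08) + 0.7(108.04) = 178.09
Eq. 3: 0.7(71.61) - 1.0(41.23) = 50.13 - 41.23 = 8.90
Eq. 4: 1.0(71.61) + 1.0(108.04) + 0.75(44.08) = 71.61 + 108.04 + 33.06 = 212.71
Eq. 5: 1.0(71.61) + 0.6(41.23) + 0.75(108.04) = 71.61 + 24.74 + 81.03 = 177.38
Eq. 6: 1.0(71.61) + 1.0(108.04) + 0.7(41.23) = 71.61 + 108.04 + 28.86 = 208.51
The largest value is 212.71 kN·m from combination 4.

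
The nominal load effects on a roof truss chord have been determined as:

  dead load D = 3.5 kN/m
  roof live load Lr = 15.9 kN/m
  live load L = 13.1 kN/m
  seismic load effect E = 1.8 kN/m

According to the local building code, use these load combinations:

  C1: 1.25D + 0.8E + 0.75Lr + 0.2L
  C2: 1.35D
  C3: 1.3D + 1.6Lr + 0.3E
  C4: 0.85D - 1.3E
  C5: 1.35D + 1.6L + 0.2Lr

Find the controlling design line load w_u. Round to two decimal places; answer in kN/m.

30.53 kN/m

C1: 1.25(3.5) + 0.8(1.8) + 0.75(15.9) + 0.2(13.1) = 20.36
C2: 1.35(3.5) = 4.73
C3: 1.3(3.5) + 1.6(15.9) + 0.3(1.8) = 30.53
C4: 0.85(3.5) - 1.3(1.8) = 0.64
C5: 1.35(3.5) + 1.6(13.1) + 0.2(15.9) = 28.87
Combination 3 governs: w_u = 30.53 kN/m.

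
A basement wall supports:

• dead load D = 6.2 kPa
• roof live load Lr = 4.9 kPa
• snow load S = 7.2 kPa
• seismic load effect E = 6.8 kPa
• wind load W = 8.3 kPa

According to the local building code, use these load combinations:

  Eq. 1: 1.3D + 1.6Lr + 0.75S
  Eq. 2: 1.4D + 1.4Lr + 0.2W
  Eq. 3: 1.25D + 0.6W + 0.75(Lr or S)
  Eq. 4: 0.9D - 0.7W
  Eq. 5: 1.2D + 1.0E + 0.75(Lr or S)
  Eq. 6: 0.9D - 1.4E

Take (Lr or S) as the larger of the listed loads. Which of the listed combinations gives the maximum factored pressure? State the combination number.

Combination 1

(Lr or S) → S = 7.2 kPa.
Eq. 1: 1.3(6.2) + 1.6(4.9) + 0.75(7.2) = 8.1 + 7.8 + 5.4 = 21.3
Eq. 2: 1.4(6.2) + 1.4(4.9) + 0.2(8.3) = 17.2
Eq. 3: 1.25(6.2) + 0.6(8.3) + 0.75(7.2) = 18.1
Eq. 4: 0.9(6.2) - 0.7(8.3) = 5.6 - 5.8 = -0.2
Eq. 5: 1.2(6.2) + 1.0(6.8) + 0.75(7.2) = 7.4 + 6.8 + 5.4 = 19.6
Eq. 6: 0.9(6.2) - 1.4(6.8) = 5.6 - 9.5 = -3.9
The largest value is 21.3 kPa from combination 1.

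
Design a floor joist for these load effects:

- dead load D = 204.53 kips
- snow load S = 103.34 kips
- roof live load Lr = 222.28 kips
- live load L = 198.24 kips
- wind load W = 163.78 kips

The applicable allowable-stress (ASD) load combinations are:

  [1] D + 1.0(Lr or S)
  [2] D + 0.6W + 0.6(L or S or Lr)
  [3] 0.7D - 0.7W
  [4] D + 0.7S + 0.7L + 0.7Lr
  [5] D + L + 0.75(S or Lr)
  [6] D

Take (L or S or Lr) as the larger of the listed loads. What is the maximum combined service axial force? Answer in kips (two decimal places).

(Lr or S) → Lr = 222.28 kips; (L or S or Lr) → Lr = 222.28 kips; (S or Lr) → Lr = 222.28 kips.
[1] 1.0(204.53) + 1.0(222.28) = 204.53 + 222.28 = 426.81
[2] 1.0(204.53) + 0.6(163.78) + 0.6(222.28) = 204.53 + 98.27 + 133.37 = 436.17
[3] 0.7(204.53) - 0.7(163.78) = 28.53
[4] 1.0(204.53) + 0.7(103.34) + 0.7(198.24) + 0.7(222.28) = 571.23
[5] 1.0(204.53) + 1.0(198.24) + 0.75(222.28) = 204.53 + 198.24 + 166.71 = 569.48
[6] 1.0(204.53) = 204.53
Maximum is from combination 4.

571.23 kips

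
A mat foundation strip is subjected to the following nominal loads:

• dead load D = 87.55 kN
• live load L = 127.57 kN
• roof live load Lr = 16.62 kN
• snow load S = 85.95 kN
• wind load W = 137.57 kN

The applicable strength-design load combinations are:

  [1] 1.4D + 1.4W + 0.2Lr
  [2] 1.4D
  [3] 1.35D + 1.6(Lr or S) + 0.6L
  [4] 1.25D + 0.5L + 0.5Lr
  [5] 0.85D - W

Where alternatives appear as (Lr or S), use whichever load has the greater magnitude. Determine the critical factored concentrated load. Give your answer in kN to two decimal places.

(Lr or S) → S = 85.95 kN.
[1] 1.4(87.55) + 1.4(137.57) + 0.2(16.62) = 122.57 + 192.60 + 3.32 = 318.49
[2] 1.4(87.55) = 122.57
[3] 1.35(87.55) + 1.6(85.95) + 0.6(127.57) = 118.19 + 137.52 + 76.54 = 332.25
[4] 1.25(87.55) + 0.5(127.57) + 0.5(16.62) = 181.53
[5] 0.85(87.55) - 1.0(137.57) = 74.42 - 137.57 = -63.15
The controlling combination is 3, giving 332.25 kN.

332.25 kN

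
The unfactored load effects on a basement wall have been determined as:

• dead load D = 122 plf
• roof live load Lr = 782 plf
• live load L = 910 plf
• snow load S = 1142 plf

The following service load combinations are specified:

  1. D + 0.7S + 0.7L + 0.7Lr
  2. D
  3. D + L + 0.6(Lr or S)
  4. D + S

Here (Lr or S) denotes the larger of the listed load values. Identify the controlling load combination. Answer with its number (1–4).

(Lr or S) → S = 1142 plf.
1. 1.0(122) + 0.7(1142) + 0.7(910) + 0.7(782) = 122.00 + 799.40 + 637.00 + 547.40 = 2105.80
2. 1.0(122) = 122.00
3. 1.0(122) + 1.0(910) + 0.6(1142) = 122.00 + 910.00 + 685.20 = 1717.20
4. 1.0(122) + 1.0(1142) = 122.00 + 1142.00 = 1264.00
The largest value is 2105.80 plf from combination 1.

Combination 1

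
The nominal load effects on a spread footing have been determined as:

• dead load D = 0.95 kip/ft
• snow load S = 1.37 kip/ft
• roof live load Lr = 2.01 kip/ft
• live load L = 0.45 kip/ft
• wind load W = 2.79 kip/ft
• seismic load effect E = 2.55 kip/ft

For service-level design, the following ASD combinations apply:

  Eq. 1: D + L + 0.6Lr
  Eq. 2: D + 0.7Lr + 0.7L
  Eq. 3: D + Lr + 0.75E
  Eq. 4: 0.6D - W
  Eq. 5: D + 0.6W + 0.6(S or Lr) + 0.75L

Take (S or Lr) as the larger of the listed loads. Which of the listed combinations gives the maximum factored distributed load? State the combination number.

(S or Lr) → Lr = 2.01 kip/ft.
Eq. 1: 1.0(0.95) + 1.0(0.45) + 0.6(2.01) = 0.95 + 0.45 + 1.21 = 2.61
Eq. 2: 1.0(0.95) + 0.7(2.01) + 0.7(0.45) = 2.67
Eq. 3: 1.0(0.95) + 1.0(2.01) + 0.75(2.55) = 0.95 + 2.01 + 1.91 = 4.87
Eq. 4: 0.6(0.95) - 1.0(2.79) = 0.57 - 2.79 = -2.22
Eq. 5: 1.0(0.95) + 0.6(2.79) + 0.6(2.01) + 0.75(0.45) = 0.95 + 1.67 + 1.21 + 0.34 = 4.17
The largest value is 4.87 kip/ft from combination 3.

Combination 3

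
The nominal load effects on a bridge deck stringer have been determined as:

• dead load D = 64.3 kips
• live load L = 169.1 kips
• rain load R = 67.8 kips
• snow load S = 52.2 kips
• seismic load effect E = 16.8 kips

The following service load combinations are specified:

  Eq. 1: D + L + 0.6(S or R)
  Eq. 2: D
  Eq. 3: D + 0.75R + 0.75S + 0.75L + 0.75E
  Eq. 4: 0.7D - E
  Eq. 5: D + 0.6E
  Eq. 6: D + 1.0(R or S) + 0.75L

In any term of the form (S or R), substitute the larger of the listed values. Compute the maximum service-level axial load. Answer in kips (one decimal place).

293.7 kips

(S or R) → R = 67.8 kips; (R or S) → R = 67.8 kips.
Eq. 1: 1.0(64.3) + 1.0(169.1) + 0.6(67.8) = 274.1
Eq. 2: 1.0(64.3) = 64.3
Eq. 3: 1.0(64.3) + 0.75(67.8) + 0.75(52.2) + 0.75(169.1) + 0.75(16.8) = 293.7
Eq. 4: 0.7(64.3) - 1.0(16.8) = 28.2
Eq. 5: 1.0(64.3) + 0.6(16.8) = 74.4
Eq. 6: 1.0(64.3) + 1.0(67.8) + 0.75(169.1) = 258.9
Maximum is from combination 3.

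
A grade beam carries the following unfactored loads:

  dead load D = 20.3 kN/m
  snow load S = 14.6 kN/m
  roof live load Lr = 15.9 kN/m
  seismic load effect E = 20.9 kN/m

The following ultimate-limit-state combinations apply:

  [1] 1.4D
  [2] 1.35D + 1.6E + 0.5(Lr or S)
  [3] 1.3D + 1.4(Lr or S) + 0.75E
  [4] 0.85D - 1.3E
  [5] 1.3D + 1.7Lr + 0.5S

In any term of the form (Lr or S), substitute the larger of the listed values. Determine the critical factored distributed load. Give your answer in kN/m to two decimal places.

68.80 kN/m

(Lr or S) → Lr = 15.9 kN/m.
[1] 1.4(20.3) = 28.42
[2] 1.35(20.3) + 1.6(20.9) + 0.5(15.9) = 27.41 + 33.44 + 7.95 = 68.80
[3] 1.3(20.3) + 1.4(15.9) + 0.75(20.9) = 26.39 + 22.26 + 15.68 = 64.33
[4] 0.85(20.3) - 1.3(20.9) = -9.92
[5] 1.3(20.3) + 1.7(15.9) + 0.5(14.6) = 26.39 + 27.03 + 7.30 = 60.72
Combination 2 governs: w_u = 68.80 kN/m.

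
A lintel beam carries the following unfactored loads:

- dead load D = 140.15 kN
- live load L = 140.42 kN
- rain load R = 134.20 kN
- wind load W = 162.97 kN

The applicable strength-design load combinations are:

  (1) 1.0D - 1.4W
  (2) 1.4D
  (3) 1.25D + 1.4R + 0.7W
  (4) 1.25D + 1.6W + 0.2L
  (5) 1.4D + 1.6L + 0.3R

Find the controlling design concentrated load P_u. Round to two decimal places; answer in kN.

(1) 1.0(140.15) - 1.4(162.97) = 140.15 - 228.16 = -88.01
(2) 1.4(140.15) = 196.21
(3) 1.25(140.15) + 1.4(134.20) + 0.7(162.97) = 175.19 + 187.88 + 114.08 = 477.15
(4) 1.25(140.15) + 1.6(162.97) + 0.2(140.42) = 175.19 + 260.75 + 28.08 = 464.02
(5) 1.4(140.15) + 1.6(140.42) + 0.3(134.20) = 196.21 + 224.67 + 40.26 = 461.14
Combination 3 governs: P_u = 477.15 kN.

477.15 kN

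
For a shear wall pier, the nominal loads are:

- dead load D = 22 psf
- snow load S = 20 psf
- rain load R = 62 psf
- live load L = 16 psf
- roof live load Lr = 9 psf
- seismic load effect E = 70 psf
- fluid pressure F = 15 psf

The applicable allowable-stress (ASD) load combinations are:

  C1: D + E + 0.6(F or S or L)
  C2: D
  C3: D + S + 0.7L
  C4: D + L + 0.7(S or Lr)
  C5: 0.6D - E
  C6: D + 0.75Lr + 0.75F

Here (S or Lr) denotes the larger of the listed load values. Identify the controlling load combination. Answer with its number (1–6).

Combination 1

(F or S or L) → S = 20 psf; (S or Lr) → S = 20 psf.
C1: 1.0(22) + 1.0(70) + 0.6(20) = 22.0 + 70.0 + 12.0 = 104.0
C2: 1.0(22) = 22.0
C3: 1.0(22) + 1.0(20) + 0.7(16) = 22.0 + 20.0 + 11.2 = 53.2
C4: 1.0(22) + 1.0(16) + 0.7(20) = 22.0 + 16.0 + 14.0 = 52.0
C5: 0.6(22) - 1.0(70) = 13.2 - 70.0 = -56.8
C6: 1.0(22) + 0.75(9) + 0.75(15) = 40.0
The largest value is 104.0 psf from combination 1.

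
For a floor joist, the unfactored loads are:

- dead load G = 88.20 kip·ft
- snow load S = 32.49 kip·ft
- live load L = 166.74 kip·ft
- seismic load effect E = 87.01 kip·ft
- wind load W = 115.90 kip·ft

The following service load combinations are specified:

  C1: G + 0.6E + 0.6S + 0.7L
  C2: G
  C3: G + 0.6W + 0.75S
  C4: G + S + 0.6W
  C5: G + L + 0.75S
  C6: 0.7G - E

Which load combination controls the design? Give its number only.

C1: 1.0(88.20) + 0.6(87.01) + 0.6(32.49) + 0.7(166.74) = 88.20 + 52.21 + 19.49 + 116.72 = 276.62
C2: 1.0(88.20) = 88.20
C3: 1.0(88.20) + 0.6(115.90) + 0.75(32.49) = 88.20 + 69.54 + 24.37 = 182.11
C4: 1.0(88.20) + 1.0(32.49) + 0.6(115.90) = 88.20 + 32.49 + 69.54 = 190.23
C5: 1.0(88.20) + 1.0(166.74) + 0.75(32.49) = 88.20 + 166.74 + 24.37 = 279.31
C6: 0.7(88.20) - 1.0(87.01) = 61.74 - 87.01 = -25.27
The largest value is 279.31 kip·ft from combination 5.

Combination 5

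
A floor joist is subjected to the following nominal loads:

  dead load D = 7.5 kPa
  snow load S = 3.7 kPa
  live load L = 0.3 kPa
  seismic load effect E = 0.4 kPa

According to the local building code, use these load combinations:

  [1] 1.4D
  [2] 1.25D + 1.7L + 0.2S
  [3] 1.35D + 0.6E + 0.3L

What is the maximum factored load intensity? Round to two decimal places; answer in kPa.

[1] 1.4(7.5) = 10.50
[2] 1.25(7.5) + 1.7(0.3) + 0.2(3.7) = 9.38 + 0.51 + 0.74 = 10.63
[3] 1.35(7.5) + 0.6(0.4) + 0.3(0.3) = 10.13 + 0.24 + 0.09 = 10.46
Maximum is from combination 2.

10.63 kPa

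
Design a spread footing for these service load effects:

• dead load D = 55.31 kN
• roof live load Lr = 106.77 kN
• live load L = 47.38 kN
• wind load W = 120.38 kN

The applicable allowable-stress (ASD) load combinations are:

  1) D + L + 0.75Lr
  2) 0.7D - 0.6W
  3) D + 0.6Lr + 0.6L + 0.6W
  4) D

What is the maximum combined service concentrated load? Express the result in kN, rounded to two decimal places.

1) 1.0(55.31) + 1.0(47.38) + 0.75(106.77) = 182.77
2) 0.7(55.31) - 0.6(120.38) = -33.51
3) 1.0(55.31) + 0.6(106.77) + 0.6(47.38) + 0.6(120.38) = 220.03
4) 1.0(55.31) = 55.31
Combination 3 governs: P = 220.03 kN.

220.03 kN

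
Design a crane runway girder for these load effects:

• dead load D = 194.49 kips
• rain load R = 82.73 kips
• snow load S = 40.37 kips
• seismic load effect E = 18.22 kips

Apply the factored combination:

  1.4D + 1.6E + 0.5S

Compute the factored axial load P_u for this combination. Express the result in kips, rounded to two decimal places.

1.4(194.49) + 1.6(18.22) + 0.5(40.37) = 321.62
P_u = 321.62 kips.

321.62 kips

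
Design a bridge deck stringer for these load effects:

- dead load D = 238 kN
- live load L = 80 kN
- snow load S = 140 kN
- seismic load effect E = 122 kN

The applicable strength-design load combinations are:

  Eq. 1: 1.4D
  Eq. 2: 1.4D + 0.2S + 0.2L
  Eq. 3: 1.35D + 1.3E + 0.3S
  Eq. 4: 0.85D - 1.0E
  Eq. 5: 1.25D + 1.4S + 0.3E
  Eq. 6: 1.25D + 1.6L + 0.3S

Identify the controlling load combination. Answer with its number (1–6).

Combination 5

Eq. 1: 1.4(238) = 333.2
Eq. 2: 1.4(238) + 0.2(140) + 0.2(80) = 333.2 + 28.0 + 16.0 = 377.2
Eq. 3: 1.35(238) + 1.3(122) + 0.3(140) = 321.3 + 158.6 + 42.0 = 521.9
Eq. 4: 0.85(238) - 1.0(122) = 202.3 - 122.0 = 80.3
Eq. 5: 1.25(238) + 1.4(140) + 0.3(122) = 297.5 + 196.0 + 36.6 = 530.1
Eq. 6: 1.25(238) + 1.6(80) + 0.3(140) = 297.5 + 128.0 + 42.0 = 467.5
The largest value is 530.1 kN from combination 5.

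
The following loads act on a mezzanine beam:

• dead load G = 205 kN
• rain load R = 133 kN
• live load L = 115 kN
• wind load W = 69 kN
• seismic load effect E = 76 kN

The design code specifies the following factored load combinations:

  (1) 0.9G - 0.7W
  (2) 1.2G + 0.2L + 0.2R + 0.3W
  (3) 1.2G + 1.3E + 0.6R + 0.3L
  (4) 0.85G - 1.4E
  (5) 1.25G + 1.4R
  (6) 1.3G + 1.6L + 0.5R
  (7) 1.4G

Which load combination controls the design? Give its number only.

(1) 0.9(205) - 0.7(69) = 184.50 - 48.30 = 136.20
(2) 1.2(205) + 0.2(115) + 0.2(133) + 0.3(69) = 246.00 + 23.00 + 26.60 + 20.70 = 316.30
(3) 1.2(205) + 1.3(76) + 0.6(133) + 0.3(115) = 246.00 + 98.80 + 79.80 + 34.50 = 459.10
(4) 0.85(205) - 1.4(76) = 174.25 - 106.40 = 67.85
(5) 1.25(205) + 1.4(133) = 256.25 + 186.20 = 442.45
(6) 1.3(205) + 1.6(115) + 0.5(133) = 266.50 + 184.00 + 66.50 = 517.00
(7) 1.4(205) = 287.00
The largest value is 517.00 kN from combination 6.

Combination 6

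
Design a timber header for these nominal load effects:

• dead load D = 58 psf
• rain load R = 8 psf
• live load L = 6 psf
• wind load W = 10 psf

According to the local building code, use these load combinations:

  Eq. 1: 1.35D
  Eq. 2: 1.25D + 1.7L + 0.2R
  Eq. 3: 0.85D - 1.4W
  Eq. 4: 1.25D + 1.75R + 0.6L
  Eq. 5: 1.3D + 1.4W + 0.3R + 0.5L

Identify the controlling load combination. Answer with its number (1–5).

Eq. 1: 1.35(58) = 78.3
Eq. 2: 1.25(58) + 1.7(6) + 0.2(8) = 84.3
Eq. 3: 0.85(58) - 1.4(10) = 35.3
Eq. 4: 1.25(58) + 1.75(8) + 0.6(6) = 90.1
Eq. 5: 1.3(58) + 1.4(10) + 0.3(8) + 0.5(6) = 94.8
The largest value is 94.8 psf from combination 5.

Combination 5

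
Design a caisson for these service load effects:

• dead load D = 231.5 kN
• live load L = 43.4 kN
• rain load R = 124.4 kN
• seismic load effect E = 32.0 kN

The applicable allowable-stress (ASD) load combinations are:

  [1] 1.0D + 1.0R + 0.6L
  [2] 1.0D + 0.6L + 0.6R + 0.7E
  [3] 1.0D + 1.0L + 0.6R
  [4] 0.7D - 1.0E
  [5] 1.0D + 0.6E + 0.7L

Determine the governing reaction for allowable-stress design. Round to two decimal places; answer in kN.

381.94 kN

[1] 1.0(231.5) + 1.0(124.4) + 0.6(43.4) = 381.94
[2] 1.0(231.5) + 0.6(43.4) + 0.6(124.4) + 0.7(32.0) = 354.58
[3] 1.0(231.5) + 1.0(43.4) + 0.6(124.4) = 349.54
[4] 0.7(231.5) - 1.0(32.0) = 130.05
[5] 1.0(231.5) + 0.6(32.0) + 0.7(43.4) = 281.08
Combination 1 governs: V = 381.94 kN.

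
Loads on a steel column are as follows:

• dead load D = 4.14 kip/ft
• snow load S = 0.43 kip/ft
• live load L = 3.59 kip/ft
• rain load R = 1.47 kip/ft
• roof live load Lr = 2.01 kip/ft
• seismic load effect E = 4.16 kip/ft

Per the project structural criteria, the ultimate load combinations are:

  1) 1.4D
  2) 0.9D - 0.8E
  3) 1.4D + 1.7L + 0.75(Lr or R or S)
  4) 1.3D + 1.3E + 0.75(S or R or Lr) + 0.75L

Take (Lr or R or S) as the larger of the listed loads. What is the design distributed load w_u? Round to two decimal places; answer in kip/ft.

(Lr or R or S) → Lr = 2.01 kip/ft; (S or R or Lr) → Lr = 2.01 kip/ft.
1) 1.4(4.14) = 5.80
2) 0.9(4.14) - 0.8(4.16) = 3.73 - 3.33 = 0.40
3) 1.4(4.14) + 1.7(3.59) + 0.75(2.01) = 5.80 + 6.10 + 1.51 = 13.41
4) 1.3(4.14) + 1.3(4.16) + 0.75(2.01) + 0.75(3.59) = 5.38 + 5.41 + 1.51 + 2.69 = 14.99
The controlling combination is 4, giving 14.99 kip/ft.

14.99 kip/ft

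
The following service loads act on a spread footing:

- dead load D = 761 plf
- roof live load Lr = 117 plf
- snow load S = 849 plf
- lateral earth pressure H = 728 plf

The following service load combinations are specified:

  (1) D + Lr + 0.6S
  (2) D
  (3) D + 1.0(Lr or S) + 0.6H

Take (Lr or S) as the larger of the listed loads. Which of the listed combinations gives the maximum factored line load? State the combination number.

(Lr or S) → S = 849 plf.
(1) 1.0(761) + 1.0(117) + 0.6(849) = 761.00 + 117.00 + 509.40 = 1387.40
(2) 1.0(761) = 761.00
(3) 1.0(761) + 1.0(849) + 0.6(728) = 761.00 + 849.00 + 436.80 = 2046.80
The largest value is 2046.80 plf from combination 3.

Combination 3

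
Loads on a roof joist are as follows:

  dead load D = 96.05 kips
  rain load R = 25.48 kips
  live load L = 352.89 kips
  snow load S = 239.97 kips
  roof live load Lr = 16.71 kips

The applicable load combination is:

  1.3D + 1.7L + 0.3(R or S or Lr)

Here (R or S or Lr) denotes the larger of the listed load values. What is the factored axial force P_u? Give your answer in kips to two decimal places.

796.77 kips

(R or S or Lr) → S = 239.97 kips.
1.3(96.05) + 1.7(352.89) + 0.3(239.97) = 124.87 + 599.91 + 71.99 = 796.77
P_u = 796.77 kips.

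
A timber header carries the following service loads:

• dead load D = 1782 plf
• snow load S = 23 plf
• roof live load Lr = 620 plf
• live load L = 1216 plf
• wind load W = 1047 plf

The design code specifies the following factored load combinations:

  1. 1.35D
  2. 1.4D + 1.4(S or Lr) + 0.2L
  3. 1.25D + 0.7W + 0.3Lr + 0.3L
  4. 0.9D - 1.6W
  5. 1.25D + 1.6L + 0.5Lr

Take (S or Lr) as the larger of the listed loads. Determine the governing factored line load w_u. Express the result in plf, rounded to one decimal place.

(S or Lr) → Lr = 620 plf.
1. 1.35(1782) = 2405.7
2. 1.4(1782) + 1.4(620) + 0.2(1216) = 2494.8 + 868.0 + 243.2 = 3606.0
3. 1.25(1782) + 0.7(1047) + 0.3(620) + 0.3(1216) = 2227.5 + 732.9 + 186.0 + 364.8 = 3511.2
4. 0.9(1782) - 1.6(1047) = 1603.8 - 1675.2 = -71.4
5. 1.25(1782) + 1.6(1216) + 0.5(620) = 2227.5 + 1945.6 + 310.0 = 4483.1
Maximum is from combination 5.

4483.1 plf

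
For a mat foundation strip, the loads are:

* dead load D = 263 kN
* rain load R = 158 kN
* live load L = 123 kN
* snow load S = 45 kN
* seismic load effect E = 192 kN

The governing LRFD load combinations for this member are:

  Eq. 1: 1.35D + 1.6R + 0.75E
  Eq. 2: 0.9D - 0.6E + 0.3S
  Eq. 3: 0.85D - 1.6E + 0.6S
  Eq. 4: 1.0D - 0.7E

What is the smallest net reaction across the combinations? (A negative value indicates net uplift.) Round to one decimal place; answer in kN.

-56.7 kN

Eq. 1: 1.35(263) + 1.6(158) + 0.75(192) = 355.1 + 252.8 + 144.0 = 751.9
Eq. 2: 0.9(263) - 0.6(192) + 0.3(45) = 236.7 - 115.2 + 13.5 = 135.0
Eq. 3: 0.85(263) - 1.6(192) + 0.6(45) = -56.7
Eq. 4: 1.0(263) - 0.7(192) = 263.0 - 134.4 = 128.6
Combination 3 gives the minimum: -56.7 kN.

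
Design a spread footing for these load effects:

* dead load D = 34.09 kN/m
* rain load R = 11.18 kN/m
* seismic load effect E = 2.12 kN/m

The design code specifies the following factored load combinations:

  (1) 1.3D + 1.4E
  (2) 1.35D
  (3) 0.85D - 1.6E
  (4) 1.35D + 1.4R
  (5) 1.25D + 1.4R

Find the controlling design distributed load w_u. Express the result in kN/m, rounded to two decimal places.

61.67 kN/m

(1) 1.3(34.09) + 1.4(2.12) = 44.32 + 2.97 = 47.29
(2) 1.35(34.09) = 46.02
(3) 0.85(34.09) - 1.6(2.12) = 25.58
(4) 1.35(34.09) + 1.4(11.18) = 46.02 + 15.65 = 61.67
(5) 1.25(34.09) + 1.4(11.18) = 42.61 + 15.65 = 58.26
The controlling combination is 4, giving 61.67 kN/m.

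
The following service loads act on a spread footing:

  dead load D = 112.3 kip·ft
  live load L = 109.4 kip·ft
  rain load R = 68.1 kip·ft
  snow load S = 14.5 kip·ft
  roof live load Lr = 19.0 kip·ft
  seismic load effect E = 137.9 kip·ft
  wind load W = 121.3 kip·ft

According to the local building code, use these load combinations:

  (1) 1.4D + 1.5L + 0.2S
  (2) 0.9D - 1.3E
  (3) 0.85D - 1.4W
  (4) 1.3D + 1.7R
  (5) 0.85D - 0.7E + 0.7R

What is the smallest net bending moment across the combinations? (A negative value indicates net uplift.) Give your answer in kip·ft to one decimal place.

(1) 1.4(112.3) + 1.5(109.4) + 0.2(14.5) = 157.2 + 164.1 + 2.9 = 324.2
(2) 0.9(112.3) - 1.3(137.9) = 101.1 - 179.3 = -78.2
(3) 0.85(112.3) - 1.4(121.3) = -74.4
(4) 1.3(112.3) + 1.7(68.1) = 146.0 + 115.8 = 261.8
(5) 0.85(112.3) - 0.7(137.9) + 0.7(68.1) = 46.6
Combination 2 gives the minimum: -78.2 kip·ft.

-78.2 kip·ft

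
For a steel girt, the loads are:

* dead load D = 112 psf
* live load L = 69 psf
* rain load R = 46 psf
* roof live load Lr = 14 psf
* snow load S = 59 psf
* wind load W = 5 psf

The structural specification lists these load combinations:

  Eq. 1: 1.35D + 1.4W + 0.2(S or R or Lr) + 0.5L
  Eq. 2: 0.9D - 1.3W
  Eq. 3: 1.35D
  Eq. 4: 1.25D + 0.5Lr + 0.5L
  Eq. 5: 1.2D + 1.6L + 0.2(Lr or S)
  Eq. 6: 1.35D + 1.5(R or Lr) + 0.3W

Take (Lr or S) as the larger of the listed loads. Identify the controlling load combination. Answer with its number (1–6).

(S or R or Lr) → S = 59 psf; (Lr or S) → S = 59 psf; (R or Lr) → R = 46 psf.
Eq. 1: 1.35(112) + 1.4(5) + 0.2(59) + 0.5(69) = 204.5
Eq. 2: 0.9(112) - 1.3(5) = 94.3
Eq. 3: 1.35(112) = 151.2
Eq. 4: 1.25(112) + 0.5(14) + 0.5(69) = 181.5
Eq. 5: 1.2(112) + 1.6(69) + 0.2(59) = 256.6
Eq. 6: 1.35(112) + 1.5(46) + 0.3(5) = 221.7
The largest value is 256.6 psf from combination 5.

Combination 5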